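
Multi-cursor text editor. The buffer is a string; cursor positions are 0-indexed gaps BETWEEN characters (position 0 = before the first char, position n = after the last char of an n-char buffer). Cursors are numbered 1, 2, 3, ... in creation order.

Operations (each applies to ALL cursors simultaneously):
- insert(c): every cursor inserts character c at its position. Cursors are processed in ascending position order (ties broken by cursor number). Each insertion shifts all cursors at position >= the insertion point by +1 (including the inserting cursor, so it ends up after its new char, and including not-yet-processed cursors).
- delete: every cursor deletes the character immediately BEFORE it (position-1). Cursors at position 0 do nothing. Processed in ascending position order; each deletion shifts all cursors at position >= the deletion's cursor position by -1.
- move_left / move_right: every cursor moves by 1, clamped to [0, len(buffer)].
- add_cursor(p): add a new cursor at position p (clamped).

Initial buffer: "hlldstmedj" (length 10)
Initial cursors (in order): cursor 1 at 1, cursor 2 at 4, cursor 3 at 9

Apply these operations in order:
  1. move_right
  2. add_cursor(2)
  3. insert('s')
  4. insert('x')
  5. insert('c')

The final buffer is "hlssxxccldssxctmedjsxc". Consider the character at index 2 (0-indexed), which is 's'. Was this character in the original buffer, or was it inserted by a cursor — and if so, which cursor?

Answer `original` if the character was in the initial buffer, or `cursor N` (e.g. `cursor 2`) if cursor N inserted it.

Answer: cursor 1

Derivation:
After op 1 (move_right): buffer="hlldstmedj" (len 10), cursors c1@2 c2@5 c3@10, authorship ..........
After op 2 (add_cursor(2)): buffer="hlldstmedj" (len 10), cursors c1@2 c4@2 c2@5 c3@10, authorship ..........
After op 3 (insert('s')): buffer="hlssldsstmedjs" (len 14), cursors c1@4 c4@4 c2@8 c3@14, authorship ..14...2.....3
After op 4 (insert('x')): buffer="hlssxxldssxtmedjsx" (len 18), cursors c1@6 c4@6 c2@11 c3@18, authorship ..1414...22.....33
After op 5 (insert('c')): buffer="hlssxxccldssxctmedjsxc" (len 22), cursors c1@8 c4@8 c2@14 c3@22, authorship ..141414...222.....333
Authorship (.=original, N=cursor N): . . 1 4 1 4 1 4 . . . 2 2 2 . . . . . 3 3 3
Index 2: author = 1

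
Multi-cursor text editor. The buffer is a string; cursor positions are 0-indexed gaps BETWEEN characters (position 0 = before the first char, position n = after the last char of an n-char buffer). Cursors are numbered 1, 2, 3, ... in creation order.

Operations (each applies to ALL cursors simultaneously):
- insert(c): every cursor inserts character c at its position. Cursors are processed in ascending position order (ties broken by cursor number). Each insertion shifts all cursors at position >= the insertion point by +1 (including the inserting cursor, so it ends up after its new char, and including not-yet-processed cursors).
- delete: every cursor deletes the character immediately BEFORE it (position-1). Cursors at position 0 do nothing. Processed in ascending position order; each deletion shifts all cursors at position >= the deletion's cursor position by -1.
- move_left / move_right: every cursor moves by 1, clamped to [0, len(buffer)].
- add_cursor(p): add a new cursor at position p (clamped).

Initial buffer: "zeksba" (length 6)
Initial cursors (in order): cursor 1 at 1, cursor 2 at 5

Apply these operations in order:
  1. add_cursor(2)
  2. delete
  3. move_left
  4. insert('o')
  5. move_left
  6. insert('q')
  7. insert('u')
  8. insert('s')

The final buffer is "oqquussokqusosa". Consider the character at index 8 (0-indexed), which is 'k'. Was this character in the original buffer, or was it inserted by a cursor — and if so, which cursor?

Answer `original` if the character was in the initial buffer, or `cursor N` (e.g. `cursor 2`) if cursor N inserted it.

Answer: original

Derivation:
After op 1 (add_cursor(2)): buffer="zeksba" (len 6), cursors c1@1 c3@2 c2@5, authorship ......
After op 2 (delete): buffer="ksa" (len 3), cursors c1@0 c3@0 c2@2, authorship ...
After op 3 (move_left): buffer="ksa" (len 3), cursors c1@0 c3@0 c2@1, authorship ...
After op 4 (insert('o')): buffer="ookosa" (len 6), cursors c1@2 c3@2 c2@4, authorship 13.2..
After op 5 (move_left): buffer="ookosa" (len 6), cursors c1@1 c3@1 c2@3, authorship 13.2..
After op 6 (insert('q')): buffer="oqqokqosa" (len 9), cursors c1@3 c3@3 c2@6, authorship 1133.22..
After op 7 (insert('u')): buffer="oqquuokquosa" (len 12), cursors c1@5 c3@5 c2@9, authorship 113133.222..
After op 8 (insert('s')): buffer="oqquussokqusosa" (len 15), cursors c1@7 c3@7 c2@12, authorship 11313133.2222..
Authorship (.=original, N=cursor N): 1 1 3 1 3 1 3 3 . 2 2 2 2 . .
Index 8: author = original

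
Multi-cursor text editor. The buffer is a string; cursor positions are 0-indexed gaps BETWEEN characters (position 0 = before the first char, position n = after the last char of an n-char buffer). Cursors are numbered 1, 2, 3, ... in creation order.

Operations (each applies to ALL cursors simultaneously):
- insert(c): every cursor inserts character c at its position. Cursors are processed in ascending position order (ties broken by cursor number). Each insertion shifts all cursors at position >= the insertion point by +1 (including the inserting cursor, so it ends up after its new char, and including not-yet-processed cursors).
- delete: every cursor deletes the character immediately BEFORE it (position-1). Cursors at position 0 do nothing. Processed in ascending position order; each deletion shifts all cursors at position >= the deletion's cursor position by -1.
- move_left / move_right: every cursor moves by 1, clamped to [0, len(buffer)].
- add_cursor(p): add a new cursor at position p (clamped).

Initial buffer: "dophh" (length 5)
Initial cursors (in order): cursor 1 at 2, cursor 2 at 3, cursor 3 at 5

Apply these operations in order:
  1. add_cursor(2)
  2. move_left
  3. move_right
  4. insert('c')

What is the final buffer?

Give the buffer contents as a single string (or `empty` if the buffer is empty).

After op 1 (add_cursor(2)): buffer="dophh" (len 5), cursors c1@2 c4@2 c2@3 c3@5, authorship .....
After op 2 (move_left): buffer="dophh" (len 5), cursors c1@1 c4@1 c2@2 c3@4, authorship .....
After op 3 (move_right): buffer="dophh" (len 5), cursors c1@2 c4@2 c2@3 c3@5, authorship .....
After op 4 (insert('c')): buffer="doccpchhc" (len 9), cursors c1@4 c4@4 c2@6 c3@9, authorship ..14.2..3

Answer: doccpchhc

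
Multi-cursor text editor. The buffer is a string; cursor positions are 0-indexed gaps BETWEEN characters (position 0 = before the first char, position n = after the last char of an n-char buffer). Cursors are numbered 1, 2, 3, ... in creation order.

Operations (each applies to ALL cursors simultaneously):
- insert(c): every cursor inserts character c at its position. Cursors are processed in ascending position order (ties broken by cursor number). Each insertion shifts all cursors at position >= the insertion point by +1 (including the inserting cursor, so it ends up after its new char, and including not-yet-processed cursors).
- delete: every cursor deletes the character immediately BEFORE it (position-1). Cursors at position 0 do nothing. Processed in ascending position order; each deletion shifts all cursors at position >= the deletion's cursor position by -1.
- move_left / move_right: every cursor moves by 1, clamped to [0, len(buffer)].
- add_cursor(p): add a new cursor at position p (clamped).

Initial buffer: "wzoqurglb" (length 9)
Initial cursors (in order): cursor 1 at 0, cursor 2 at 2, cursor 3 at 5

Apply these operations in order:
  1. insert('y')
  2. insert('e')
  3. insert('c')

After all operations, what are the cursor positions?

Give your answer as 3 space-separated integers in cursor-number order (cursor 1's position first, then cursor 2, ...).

Answer: 3 8 14

Derivation:
After op 1 (insert('y')): buffer="ywzyoquyrglb" (len 12), cursors c1@1 c2@4 c3@8, authorship 1..2...3....
After op 2 (insert('e')): buffer="yewzyeoquyerglb" (len 15), cursors c1@2 c2@6 c3@11, authorship 11..22...33....
After op 3 (insert('c')): buffer="yecwzyecoquyecrglb" (len 18), cursors c1@3 c2@8 c3@14, authorship 111..222...333....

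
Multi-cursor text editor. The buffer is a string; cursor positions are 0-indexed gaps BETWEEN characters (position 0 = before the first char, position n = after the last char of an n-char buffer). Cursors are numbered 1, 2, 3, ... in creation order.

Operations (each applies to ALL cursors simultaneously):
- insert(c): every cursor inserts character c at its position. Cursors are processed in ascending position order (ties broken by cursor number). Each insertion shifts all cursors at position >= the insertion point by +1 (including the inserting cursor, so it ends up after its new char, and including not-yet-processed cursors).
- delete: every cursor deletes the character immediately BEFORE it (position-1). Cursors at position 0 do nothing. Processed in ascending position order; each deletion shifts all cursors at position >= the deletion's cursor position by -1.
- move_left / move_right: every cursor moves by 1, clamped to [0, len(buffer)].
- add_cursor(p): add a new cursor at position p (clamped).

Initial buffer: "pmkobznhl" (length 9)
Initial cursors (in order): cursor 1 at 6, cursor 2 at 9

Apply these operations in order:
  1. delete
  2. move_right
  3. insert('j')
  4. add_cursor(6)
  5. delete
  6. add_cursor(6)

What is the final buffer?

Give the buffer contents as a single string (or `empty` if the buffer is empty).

After op 1 (delete): buffer="pmkobnh" (len 7), cursors c1@5 c2@7, authorship .......
After op 2 (move_right): buffer="pmkobnh" (len 7), cursors c1@6 c2@7, authorship .......
After op 3 (insert('j')): buffer="pmkobnjhj" (len 9), cursors c1@7 c2@9, authorship ......1.2
After op 4 (add_cursor(6)): buffer="pmkobnjhj" (len 9), cursors c3@6 c1@7 c2@9, authorship ......1.2
After op 5 (delete): buffer="pmkobh" (len 6), cursors c1@5 c3@5 c2@6, authorship ......
After op 6 (add_cursor(6)): buffer="pmkobh" (len 6), cursors c1@5 c3@5 c2@6 c4@6, authorship ......

Answer: pmkobh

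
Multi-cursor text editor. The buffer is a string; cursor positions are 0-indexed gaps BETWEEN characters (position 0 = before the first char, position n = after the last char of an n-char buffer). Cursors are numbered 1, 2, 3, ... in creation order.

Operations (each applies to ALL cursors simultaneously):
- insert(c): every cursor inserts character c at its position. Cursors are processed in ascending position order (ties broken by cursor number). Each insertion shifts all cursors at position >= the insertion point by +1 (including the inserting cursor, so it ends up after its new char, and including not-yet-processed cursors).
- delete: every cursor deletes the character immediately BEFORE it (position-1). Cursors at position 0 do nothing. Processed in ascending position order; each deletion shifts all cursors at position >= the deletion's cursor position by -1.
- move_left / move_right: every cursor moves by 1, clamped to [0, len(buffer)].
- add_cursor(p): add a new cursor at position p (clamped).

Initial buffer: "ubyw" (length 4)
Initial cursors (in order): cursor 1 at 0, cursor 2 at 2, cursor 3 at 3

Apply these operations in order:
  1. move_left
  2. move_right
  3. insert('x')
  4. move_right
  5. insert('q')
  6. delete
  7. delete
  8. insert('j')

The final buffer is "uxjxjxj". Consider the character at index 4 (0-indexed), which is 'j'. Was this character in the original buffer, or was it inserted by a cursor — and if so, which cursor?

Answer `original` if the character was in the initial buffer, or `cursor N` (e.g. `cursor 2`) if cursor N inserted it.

After op 1 (move_left): buffer="ubyw" (len 4), cursors c1@0 c2@1 c3@2, authorship ....
After op 2 (move_right): buffer="ubyw" (len 4), cursors c1@1 c2@2 c3@3, authorship ....
After op 3 (insert('x')): buffer="uxbxyxw" (len 7), cursors c1@2 c2@4 c3@6, authorship .1.2.3.
After op 4 (move_right): buffer="uxbxyxw" (len 7), cursors c1@3 c2@5 c3@7, authorship .1.2.3.
After op 5 (insert('q')): buffer="uxbqxyqxwq" (len 10), cursors c1@4 c2@7 c3@10, authorship .1.12.23.3
After op 6 (delete): buffer="uxbxyxw" (len 7), cursors c1@3 c2@5 c3@7, authorship .1.2.3.
After op 7 (delete): buffer="uxxx" (len 4), cursors c1@2 c2@3 c3@4, authorship .123
After op 8 (insert('j')): buffer="uxjxjxj" (len 7), cursors c1@3 c2@5 c3@7, authorship .112233
Authorship (.=original, N=cursor N): . 1 1 2 2 3 3
Index 4: author = 2

Answer: cursor 2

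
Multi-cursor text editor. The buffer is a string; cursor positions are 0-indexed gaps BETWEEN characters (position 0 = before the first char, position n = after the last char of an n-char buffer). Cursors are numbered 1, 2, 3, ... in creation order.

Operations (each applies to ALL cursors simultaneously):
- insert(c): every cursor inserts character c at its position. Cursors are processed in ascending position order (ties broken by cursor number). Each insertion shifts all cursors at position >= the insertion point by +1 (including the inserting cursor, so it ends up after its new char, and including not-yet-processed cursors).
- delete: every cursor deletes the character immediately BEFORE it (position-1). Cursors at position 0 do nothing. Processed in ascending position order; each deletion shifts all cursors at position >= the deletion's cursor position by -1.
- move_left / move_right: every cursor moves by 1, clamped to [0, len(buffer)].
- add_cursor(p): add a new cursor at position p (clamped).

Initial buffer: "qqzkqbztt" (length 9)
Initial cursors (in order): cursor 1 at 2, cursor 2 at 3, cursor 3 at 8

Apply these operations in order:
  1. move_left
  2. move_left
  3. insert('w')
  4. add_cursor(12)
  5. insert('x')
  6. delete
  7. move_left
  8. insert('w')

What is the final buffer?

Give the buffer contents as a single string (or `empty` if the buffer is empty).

Answer: wwqwwqzkqbwwztwt

Derivation:
After op 1 (move_left): buffer="qqzkqbztt" (len 9), cursors c1@1 c2@2 c3@7, authorship .........
After op 2 (move_left): buffer="qqzkqbztt" (len 9), cursors c1@0 c2@1 c3@6, authorship .........
After op 3 (insert('w')): buffer="wqwqzkqbwztt" (len 12), cursors c1@1 c2@3 c3@9, authorship 1.2.....3...
After op 4 (add_cursor(12)): buffer="wqwqzkqbwztt" (len 12), cursors c1@1 c2@3 c3@9 c4@12, authorship 1.2.....3...
After op 5 (insert('x')): buffer="wxqwxqzkqbwxzttx" (len 16), cursors c1@2 c2@5 c3@12 c4@16, authorship 11.22.....33...4
After op 6 (delete): buffer="wqwqzkqbwztt" (len 12), cursors c1@1 c2@3 c3@9 c4@12, authorship 1.2.....3...
After op 7 (move_left): buffer="wqwqzkqbwztt" (len 12), cursors c1@0 c2@2 c3@8 c4@11, authorship 1.2.....3...
After op 8 (insert('w')): buffer="wwqwwqzkqbwwztwt" (len 16), cursors c1@1 c2@4 c3@11 c4@15, authorship 11.22.....33..4.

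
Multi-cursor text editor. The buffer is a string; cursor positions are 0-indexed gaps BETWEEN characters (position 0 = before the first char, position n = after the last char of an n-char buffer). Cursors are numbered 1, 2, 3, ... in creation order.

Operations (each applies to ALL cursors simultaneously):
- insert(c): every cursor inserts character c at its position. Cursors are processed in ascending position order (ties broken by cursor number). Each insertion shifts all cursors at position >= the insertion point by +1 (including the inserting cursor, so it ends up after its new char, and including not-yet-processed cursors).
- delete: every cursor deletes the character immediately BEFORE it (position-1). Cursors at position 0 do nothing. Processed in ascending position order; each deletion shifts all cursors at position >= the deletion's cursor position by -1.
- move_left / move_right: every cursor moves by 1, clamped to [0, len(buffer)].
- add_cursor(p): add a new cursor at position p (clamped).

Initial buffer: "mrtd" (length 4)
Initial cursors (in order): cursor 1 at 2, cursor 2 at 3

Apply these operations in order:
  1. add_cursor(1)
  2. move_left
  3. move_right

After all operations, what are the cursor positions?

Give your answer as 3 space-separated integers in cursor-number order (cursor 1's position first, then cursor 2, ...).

Answer: 2 3 1

Derivation:
After op 1 (add_cursor(1)): buffer="mrtd" (len 4), cursors c3@1 c1@2 c2@3, authorship ....
After op 2 (move_left): buffer="mrtd" (len 4), cursors c3@0 c1@1 c2@2, authorship ....
After op 3 (move_right): buffer="mrtd" (len 4), cursors c3@1 c1@2 c2@3, authorship ....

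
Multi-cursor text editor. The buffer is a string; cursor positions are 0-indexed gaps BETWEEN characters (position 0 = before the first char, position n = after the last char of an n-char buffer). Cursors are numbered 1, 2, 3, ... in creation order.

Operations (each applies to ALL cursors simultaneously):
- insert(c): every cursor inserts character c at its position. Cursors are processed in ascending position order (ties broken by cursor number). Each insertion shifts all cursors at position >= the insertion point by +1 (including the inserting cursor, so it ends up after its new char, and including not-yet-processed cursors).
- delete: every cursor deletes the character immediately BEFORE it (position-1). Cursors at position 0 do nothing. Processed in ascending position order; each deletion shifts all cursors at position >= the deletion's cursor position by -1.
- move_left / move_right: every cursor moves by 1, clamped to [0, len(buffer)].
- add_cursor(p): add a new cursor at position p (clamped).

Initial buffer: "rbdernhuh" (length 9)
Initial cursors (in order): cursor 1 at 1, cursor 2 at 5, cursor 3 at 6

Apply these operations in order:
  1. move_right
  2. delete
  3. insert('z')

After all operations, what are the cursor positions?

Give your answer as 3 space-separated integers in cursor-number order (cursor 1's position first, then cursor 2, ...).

Answer: 2 7 7

Derivation:
After op 1 (move_right): buffer="rbdernhuh" (len 9), cursors c1@2 c2@6 c3@7, authorship .........
After op 2 (delete): buffer="rderuh" (len 6), cursors c1@1 c2@4 c3@4, authorship ......
After op 3 (insert('z')): buffer="rzderzzuh" (len 9), cursors c1@2 c2@7 c3@7, authorship .1...23..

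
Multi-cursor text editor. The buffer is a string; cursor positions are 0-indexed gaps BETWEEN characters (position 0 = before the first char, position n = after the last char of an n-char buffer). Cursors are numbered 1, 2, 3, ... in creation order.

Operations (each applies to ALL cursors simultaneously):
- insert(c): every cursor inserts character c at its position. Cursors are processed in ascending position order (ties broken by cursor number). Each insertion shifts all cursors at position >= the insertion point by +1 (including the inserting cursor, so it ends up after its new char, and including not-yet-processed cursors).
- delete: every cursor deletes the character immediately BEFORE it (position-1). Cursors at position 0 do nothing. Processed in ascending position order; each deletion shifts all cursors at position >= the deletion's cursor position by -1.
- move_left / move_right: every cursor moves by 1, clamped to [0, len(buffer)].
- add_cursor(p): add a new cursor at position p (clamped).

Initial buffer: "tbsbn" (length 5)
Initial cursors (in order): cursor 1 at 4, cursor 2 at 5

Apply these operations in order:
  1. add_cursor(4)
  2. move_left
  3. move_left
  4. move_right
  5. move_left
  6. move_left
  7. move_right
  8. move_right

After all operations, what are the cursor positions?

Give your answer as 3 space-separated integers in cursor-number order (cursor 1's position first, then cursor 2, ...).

Answer: 3 4 3

Derivation:
After op 1 (add_cursor(4)): buffer="tbsbn" (len 5), cursors c1@4 c3@4 c2@5, authorship .....
After op 2 (move_left): buffer="tbsbn" (len 5), cursors c1@3 c3@3 c2@4, authorship .....
After op 3 (move_left): buffer="tbsbn" (len 5), cursors c1@2 c3@2 c2@3, authorship .....
After op 4 (move_right): buffer="tbsbn" (len 5), cursors c1@3 c3@3 c2@4, authorship .....
After op 5 (move_left): buffer="tbsbn" (len 5), cursors c1@2 c3@2 c2@3, authorship .....
After op 6 (move_left): buffer="tbsbn" (len 5), cursors c1@1 c3@1 c2@2, authorship .....
After op 7 (move_right): buffer="tbsbn" (len 5), cursors c1@2 c3@2 c2@3, authorship .....
After op 8 (move_right): buffer="tbsbn" (len 5), cursors c1@3 c3@3 c2@4, authorship .....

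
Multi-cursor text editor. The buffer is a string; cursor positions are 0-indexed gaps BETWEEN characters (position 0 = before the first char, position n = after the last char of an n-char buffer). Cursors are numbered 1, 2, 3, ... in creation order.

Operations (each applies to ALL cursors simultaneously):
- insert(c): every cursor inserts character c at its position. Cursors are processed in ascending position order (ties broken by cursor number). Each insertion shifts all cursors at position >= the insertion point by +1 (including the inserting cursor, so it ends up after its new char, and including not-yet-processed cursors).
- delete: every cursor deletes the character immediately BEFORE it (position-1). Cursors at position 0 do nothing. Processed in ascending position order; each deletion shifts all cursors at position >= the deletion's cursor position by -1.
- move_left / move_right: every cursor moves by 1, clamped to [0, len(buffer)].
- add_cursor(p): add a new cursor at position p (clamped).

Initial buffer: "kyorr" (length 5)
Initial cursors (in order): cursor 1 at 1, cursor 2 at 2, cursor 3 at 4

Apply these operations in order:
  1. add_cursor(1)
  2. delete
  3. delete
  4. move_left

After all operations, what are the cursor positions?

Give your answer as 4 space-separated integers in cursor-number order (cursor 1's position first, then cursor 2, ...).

Answer: 0 0 0 0

Derivation:
After op 1 (add_cursor(1)): buffer="kyorr" (len 5), cursors c1@1 c4@1 c2@2 c3@4, authorship .....
After op 2 (delete): buffer="or" (len 2), cursors c1@0 c2@0 c4@0 c3@1, authorship ..
After op 3 (delete): buffer="r" (len 1), cursors c1@0 c2@0 c3@0 c4@0, authorship .
After op 4 (move_left): buffer="r" (len 1), cursors c1@0 c2@0 c3@0 c4@0, authorship .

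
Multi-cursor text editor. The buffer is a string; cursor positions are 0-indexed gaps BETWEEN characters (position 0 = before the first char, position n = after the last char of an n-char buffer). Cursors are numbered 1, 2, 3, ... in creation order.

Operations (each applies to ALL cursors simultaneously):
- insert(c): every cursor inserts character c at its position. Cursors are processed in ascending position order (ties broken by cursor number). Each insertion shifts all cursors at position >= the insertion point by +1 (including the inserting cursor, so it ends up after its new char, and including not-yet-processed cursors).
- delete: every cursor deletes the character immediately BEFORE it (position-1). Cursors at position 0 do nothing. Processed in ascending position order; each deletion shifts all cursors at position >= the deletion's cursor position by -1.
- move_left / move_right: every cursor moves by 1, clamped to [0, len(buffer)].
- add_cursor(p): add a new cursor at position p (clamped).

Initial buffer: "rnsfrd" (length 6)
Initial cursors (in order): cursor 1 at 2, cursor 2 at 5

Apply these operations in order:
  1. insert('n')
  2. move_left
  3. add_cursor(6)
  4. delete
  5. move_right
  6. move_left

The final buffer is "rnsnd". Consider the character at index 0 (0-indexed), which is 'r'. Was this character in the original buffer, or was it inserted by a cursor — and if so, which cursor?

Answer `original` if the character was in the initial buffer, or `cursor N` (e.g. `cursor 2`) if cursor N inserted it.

After op 1 (insert('n')): buffer="rnnsfrnd" (len 8), cursors c1@3 c2@7, authorship ..1...2.
After op 2 (move_left): buffer="rnnsfrnd" (len 8), cursors c1@2 c2@6, authorship ..1...2.
After op 3 (add_cursor(6)): buffer="rnnsfrnd" (len 8), cursors c1@2 c2@6 c3@6, authorship ..1...2.
After op 4 (delete): buffer="rnsnd" (len 5), cursors c1@1 c2@3 c3@3, authorship .1.2.
After op 5 (move_right): buffer="rnsnd" (len 5), cursors c1@2 c2@4 c3@4, authorship .1.2.
After op 6 (move_left): buffer="rnsnd" (len 5), cursors c1@1 c2@3 c3@3, authorship .1.2.
Authorship (.=original, N=cursor N): . 1 . 2 .
Index 0: author = original

Answer: original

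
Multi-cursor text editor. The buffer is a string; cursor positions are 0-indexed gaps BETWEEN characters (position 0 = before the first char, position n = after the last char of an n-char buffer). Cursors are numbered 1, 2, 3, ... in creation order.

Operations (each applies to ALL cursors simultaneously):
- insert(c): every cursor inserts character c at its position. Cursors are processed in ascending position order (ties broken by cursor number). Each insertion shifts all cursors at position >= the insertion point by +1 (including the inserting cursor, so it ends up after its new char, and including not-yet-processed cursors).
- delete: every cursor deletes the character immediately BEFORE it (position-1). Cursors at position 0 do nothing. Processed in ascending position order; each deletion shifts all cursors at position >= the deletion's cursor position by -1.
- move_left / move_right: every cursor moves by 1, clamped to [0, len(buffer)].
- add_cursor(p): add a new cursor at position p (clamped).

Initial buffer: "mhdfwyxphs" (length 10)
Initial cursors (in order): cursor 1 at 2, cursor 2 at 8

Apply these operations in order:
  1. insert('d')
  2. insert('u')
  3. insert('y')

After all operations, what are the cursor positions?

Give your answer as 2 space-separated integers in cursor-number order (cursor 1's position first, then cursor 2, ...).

Answer: 5 14

Derivation:
After op 1 (insert('d')): buffer="mhddfwyxpdhs" (len 12), cursors c1@3 c2@10, authorship ..1......2..
After op 2 (insert('u')): buffer="mhdudfwyxpduhs" (len 14), cursors c1@4 c2@12, authorship ..11......22..
After op 3 (insert('y')): buffer="mhduydfwyxpduyhs" (len 16), cursors c1@5 c2@14, authorship ..111......222..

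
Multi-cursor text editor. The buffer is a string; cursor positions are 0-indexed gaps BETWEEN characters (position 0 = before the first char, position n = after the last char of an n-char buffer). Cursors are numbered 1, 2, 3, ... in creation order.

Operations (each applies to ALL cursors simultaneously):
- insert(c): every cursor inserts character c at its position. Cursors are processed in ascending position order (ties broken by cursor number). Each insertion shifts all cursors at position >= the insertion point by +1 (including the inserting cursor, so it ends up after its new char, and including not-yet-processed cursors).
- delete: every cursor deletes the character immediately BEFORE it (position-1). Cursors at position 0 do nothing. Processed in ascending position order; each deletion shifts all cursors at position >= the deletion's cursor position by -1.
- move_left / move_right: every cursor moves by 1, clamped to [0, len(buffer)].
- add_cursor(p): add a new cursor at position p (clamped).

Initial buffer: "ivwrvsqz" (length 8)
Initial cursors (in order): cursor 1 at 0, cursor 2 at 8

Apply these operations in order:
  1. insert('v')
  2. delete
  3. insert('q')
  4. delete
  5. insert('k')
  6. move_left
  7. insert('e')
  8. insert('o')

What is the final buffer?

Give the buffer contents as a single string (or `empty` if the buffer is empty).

After op 1 (insert('v')): buffer="vivwrvsqzv" (len 10), cursors c1@1 c2@10, authorship 1........2
After op 2 (delete): buffer="ivwrvsqz" (len 8), cursors c1@0 c2@8, authorship ........
After op 3 (insert('q')): buffer="qivwrvsqzq" (len 10), cursors c1@1 c2@10, authorship 1........2
After op 4 (delete): buffer="ivwrvsqz" (len 8), cursors c1@0 c2@8, authorship ........
After op 5 (insert('k')): buffer="kivwrvsqzk" (len 10), cursors c1@1 c2@10, authorship 1........2
After op 6 (move_left): buffer="kivwrvsqzk" (len 10), cursors c1@0 c2@9, authorship 1........2
After op 7 (insert('e')): buffer="ekivwrvsqzek" (len 12), cursors c1@1 c2@11, authorship 11........22
After op 8 (insert('o')): buffer="eokivwrvsqzeok" (len 14), cursors c1@2 c2@13, authorship 111........222

Answer: eokivwrvsqzeok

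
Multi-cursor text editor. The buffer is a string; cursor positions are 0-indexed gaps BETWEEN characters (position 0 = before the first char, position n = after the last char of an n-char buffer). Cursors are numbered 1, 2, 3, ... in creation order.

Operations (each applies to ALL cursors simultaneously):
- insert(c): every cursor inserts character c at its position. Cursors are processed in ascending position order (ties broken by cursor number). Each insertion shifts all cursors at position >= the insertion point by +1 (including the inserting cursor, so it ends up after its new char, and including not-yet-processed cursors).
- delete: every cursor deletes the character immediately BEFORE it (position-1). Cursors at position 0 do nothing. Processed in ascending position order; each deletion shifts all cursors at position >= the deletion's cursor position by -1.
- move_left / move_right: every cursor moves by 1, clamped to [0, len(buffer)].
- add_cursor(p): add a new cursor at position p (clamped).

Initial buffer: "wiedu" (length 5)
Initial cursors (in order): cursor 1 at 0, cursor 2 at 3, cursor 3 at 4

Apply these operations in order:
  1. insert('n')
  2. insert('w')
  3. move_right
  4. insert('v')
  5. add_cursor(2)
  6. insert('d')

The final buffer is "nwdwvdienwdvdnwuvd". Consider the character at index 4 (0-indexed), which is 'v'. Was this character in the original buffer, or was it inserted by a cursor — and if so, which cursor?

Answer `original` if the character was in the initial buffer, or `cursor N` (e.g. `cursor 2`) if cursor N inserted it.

After op 1 (insert('n')): buffer="nwiendnu" (len 8), cursors c1@1 c2@5 c3@7, authorship 1...2.3.
After op 2 (insert('w')): buffer="nwwienwdnwu" (len 11), cursors c1@2 c2@7 c3@10, authorship 11...22.33.
After op 3 (move_right): buffer="nwwienwdnwu" (len 11), cursors c1@3 c2@8 c3@11, authorship 11...22.33.
After op 4 (insert('v')): buffer="nwwvienwdvnwuv" (len 14), cursors c1@4 c2@10 c3@14, authorship 11.1..22.233.3
After op 5 (add_cursor(2)): buffer="nwwvienwdvnwuv" (len 14), cursors c4@2 c1@4 c2@10 c3@14, authorship 11.1..22.233.3
After op 6 (insert('d')): buffer="nwdwvdienwdvdnwuvd" (len 18), cursors c4@3 c1@6 c2@13 c3@18, authorship 114.11..22.2233.33
Authorship (.=original, N=cursor N): 1 1 4 . 1 1 . . 2 2 . 2 2 3 3 . 3 3
Index 4: author = 1

Answer: cursor 1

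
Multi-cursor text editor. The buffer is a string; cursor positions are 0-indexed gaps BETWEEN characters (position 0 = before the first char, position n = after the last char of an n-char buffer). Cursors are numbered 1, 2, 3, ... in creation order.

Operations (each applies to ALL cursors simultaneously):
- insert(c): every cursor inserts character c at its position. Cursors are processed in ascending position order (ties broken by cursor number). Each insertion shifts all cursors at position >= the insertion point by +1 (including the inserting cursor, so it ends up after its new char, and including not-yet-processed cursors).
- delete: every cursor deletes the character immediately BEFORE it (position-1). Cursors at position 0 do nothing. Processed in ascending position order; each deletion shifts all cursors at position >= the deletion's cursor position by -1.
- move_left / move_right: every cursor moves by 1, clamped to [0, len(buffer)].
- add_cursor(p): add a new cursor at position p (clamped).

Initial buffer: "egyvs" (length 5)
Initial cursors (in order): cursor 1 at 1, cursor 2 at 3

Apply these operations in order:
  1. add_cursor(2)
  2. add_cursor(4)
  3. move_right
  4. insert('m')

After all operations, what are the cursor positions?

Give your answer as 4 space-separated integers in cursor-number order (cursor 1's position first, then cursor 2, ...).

Answer: 3 7 5 9

Derivation:
After op 1 (add_cursor(2)): buffer="egyvs" (len 5), cursors c1@1 c3@2 c2@3, authorship .....
After op 2 (add_cursor(4)): buffer="egyvs" (len 5), cursors c1@1 c3@2 c2@3 c4@4, authorship .....
After op 3 (move_right): buffer="egyvs" (len 5), cursors c1@2 c3@3 c2@4 c4@5, authorship .....
After op 4 (insert('m')): buffer="egmymvmsm" (len 9), cursors c1@3 c3@5 c2@7 c4@9, authorship ..1.3.2.4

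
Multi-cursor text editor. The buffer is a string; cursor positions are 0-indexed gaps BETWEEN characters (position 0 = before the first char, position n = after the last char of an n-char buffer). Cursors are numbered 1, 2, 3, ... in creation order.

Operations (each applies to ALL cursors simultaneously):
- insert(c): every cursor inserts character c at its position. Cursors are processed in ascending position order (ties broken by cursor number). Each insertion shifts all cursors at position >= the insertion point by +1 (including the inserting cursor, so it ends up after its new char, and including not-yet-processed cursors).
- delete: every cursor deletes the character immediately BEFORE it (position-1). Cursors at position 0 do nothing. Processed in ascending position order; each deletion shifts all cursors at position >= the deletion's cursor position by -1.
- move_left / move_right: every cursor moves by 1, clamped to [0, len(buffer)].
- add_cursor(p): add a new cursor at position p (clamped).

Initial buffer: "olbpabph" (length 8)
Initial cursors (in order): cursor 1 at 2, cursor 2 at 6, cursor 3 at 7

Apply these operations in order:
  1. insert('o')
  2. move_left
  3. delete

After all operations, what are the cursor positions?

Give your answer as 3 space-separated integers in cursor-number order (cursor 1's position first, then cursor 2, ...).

After op 1 (insert('o')): buffer="olobpabopoh" (len 11), cursors c1@3 c2@8 c3@10, authorship ..1....2.3.
After op 2 (move_left): buffer="olobpabopoh" (len 11), cursors c1@2 c2@7 c3@9, authorship ..1....2.3.
After op 3 (delete): buffer="oobpaooh" (len 8), cursors c1@1 c2@5 c3@6, authorship .1...23.

Answer: 1 5 6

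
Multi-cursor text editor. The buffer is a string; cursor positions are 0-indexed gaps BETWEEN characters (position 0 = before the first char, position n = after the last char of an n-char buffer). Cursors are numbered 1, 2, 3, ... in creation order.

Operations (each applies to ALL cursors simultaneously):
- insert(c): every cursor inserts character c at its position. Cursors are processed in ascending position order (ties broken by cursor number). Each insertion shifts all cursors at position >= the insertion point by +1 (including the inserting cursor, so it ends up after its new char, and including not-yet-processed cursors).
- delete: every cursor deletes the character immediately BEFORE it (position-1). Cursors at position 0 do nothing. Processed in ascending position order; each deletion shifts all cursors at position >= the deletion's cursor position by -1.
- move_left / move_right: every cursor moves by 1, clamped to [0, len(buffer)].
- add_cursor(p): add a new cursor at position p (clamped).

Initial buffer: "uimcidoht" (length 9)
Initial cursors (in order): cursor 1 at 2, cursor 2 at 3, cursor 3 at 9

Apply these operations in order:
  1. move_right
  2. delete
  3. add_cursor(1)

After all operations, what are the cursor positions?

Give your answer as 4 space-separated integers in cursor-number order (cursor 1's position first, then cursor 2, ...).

After op 1 (move_right): buffer="uimcidoht" (len 9), cursors c1@3 c2@4 c3@9, authorship .........
After op 2 (delete): buffer="uiidoh" (len 6), cursors c1@2 c2@2 c3@6, authorship ......
After op 3 (add_cursor(1)): buffer="uiidoh" (len 6), cursors c4@1 c1@2 c2@2 c3@6, authorship ......

Answer: 2 2 6 1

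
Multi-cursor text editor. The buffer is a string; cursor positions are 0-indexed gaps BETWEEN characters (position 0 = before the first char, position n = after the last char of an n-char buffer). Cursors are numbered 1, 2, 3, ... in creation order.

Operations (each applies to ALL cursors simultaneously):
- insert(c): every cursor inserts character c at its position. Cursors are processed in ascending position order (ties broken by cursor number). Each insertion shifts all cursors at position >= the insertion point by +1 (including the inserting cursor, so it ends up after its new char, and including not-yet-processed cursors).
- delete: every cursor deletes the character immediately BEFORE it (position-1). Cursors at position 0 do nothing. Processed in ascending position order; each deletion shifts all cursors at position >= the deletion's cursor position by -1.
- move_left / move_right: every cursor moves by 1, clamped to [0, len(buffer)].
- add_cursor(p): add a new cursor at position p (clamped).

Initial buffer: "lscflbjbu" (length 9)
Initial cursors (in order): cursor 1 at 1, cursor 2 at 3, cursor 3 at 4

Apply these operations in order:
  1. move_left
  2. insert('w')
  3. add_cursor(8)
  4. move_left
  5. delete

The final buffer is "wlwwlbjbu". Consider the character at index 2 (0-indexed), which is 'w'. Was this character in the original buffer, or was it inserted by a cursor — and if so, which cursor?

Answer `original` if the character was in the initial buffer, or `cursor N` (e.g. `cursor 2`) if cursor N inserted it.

After op 1 (move_left): buffer="lscflbjbu" (len 9), cursors c1@0 c2@2 c3@3, authorship .........
After op 2 (insert('w')): buffer="wlswcwflbjbu" (len 12), cursors c1@1 c2@4 c3@6, authorship 1..2.3......
After op 3 (add_cursor(8)): buffer="wlswcwflbjbu" (len 12), cursors c1@1 c2@4 c3@6 c4@8, authorship 1..2.3......
After op 4 (move_left): buffer="wlswcwflbjbu" (len 12), cursors c1@0 c2@3 c3@5 c4@7, authorship 1..2.3......
After op 5 (delete): buffer="wlwwlbjbu" (len 9), cursors c1@0 c2@2 c3@3 c4@4, authorship 1.23.....
Authorship (.=original, N=cursor N): 1 . 2 3 . . . . .
Index 2: author = 2

Answer: cursor 2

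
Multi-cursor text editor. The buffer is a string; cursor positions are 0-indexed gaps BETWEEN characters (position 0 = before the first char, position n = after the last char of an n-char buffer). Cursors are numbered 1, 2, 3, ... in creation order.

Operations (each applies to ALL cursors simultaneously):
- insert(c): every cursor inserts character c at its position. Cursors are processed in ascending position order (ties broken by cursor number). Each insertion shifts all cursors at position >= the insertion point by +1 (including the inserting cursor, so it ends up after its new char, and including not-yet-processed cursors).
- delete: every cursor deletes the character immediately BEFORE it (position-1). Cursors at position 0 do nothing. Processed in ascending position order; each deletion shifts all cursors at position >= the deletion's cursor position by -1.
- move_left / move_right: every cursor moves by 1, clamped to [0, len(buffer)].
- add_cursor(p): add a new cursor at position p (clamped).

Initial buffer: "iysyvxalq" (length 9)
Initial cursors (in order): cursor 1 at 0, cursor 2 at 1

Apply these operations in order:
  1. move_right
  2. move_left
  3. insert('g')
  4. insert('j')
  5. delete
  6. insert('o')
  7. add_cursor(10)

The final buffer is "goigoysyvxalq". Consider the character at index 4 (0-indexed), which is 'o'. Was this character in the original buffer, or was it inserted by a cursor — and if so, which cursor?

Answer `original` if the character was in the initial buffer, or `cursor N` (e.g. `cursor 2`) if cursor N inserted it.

Answer: cursor 2

Derivation:
After op 1 (move_right): buffer="iysyvxalq" (len 9), cursors c1@1 c2@2, authorship .........
After op 2 (move_left): buffer="iysyvxalq" (len 9), cursors c1@0 c2@1, authorship .........
After op 3 (insert('g')): buffer="gigysyvxalq" (len 11), cursors c1@1 c2@3, authorship 1.2........
After op 4 (insert('j')): buffer="gjigjysyvxalq" (len 13), cursors c1@2 c2@5, authorship 11.22........
After op 5 (delete): buffer="gigysyvxalq" (len 11), cursors c1@1 c2@3, authorship 1.2........
After op 6 (insert('o')): buffer="goigoysyvxalq" (len 13), cursors c1@2 c2@5, authorship 11.22........
After op 7 (add_cursor(10)): buffer="goigoysyvxalq" (len 13), cursors c1@2 c2@5 c3@10, authorship 11.22........
Authorship (.=original, N=cursor N): 1 1 . 2 2 . . . . . . . .
Index 4: author = 2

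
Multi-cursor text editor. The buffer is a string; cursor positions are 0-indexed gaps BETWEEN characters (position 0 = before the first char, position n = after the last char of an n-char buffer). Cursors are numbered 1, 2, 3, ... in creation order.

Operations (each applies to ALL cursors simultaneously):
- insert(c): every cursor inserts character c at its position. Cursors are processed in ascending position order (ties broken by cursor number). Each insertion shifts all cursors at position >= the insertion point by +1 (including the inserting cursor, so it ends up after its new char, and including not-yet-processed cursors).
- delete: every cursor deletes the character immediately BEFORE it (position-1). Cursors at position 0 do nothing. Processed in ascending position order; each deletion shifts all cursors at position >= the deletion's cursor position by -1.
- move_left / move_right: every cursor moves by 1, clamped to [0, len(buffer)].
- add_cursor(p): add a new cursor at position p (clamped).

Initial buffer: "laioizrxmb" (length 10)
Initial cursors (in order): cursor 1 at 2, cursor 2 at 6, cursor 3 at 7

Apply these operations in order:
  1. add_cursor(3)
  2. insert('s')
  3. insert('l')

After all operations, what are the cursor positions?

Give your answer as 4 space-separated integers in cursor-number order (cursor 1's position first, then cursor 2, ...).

After op 1 (add_cursor(3)): buffer="laioizrxmb" (len 10), cursors c1@2 c4@3 c2@6 c3@7, authorship ..........
After op 2 (insert('s')): buffer="lasisoizsrsxmb" (len 14), cursors c1@3 c4@5 c2@9 c3@11, authorship ..1.4...2.3...
After op 3 (insert('l')): buffer="laslisloizslrslxmb" (len 18), cursors c1@4 c4@7 c2@12 c3@15, authorship ..11.44...22.33...

Answer: 4 12 15 7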